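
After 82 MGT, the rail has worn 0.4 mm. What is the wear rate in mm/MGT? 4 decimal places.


Wear rate = total wear / cumulative tonnage
Rate = 0.4 / 82
Rate = 0.0049 mm/MGT

0.0049


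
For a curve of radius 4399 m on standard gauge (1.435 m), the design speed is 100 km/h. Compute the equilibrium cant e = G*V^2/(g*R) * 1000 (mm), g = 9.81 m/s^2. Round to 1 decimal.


Convert speed: V = 100 / 3.6 = 27.7778 m/s
Apply formula: e = 1.435 * 27.7778^2 / (9.81 * 4399)
e = 1.435 * 771.6049 / 43154.19
e = 0.025658 m = 25.7 mm

25.7


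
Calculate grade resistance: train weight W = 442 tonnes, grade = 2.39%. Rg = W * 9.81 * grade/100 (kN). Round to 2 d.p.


Rg = W * 9.81 * grade / 100
Rg = 442 * 9.81 * 2.39 / 100
Rg = 4336.02 * 0.0239
Rg = 103.63 kN

103.63


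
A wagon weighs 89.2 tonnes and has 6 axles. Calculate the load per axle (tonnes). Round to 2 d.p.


Load per axle = total weight / number of axles
Load = 89.2 / 6
Load = 14.87 tonnes

14.87


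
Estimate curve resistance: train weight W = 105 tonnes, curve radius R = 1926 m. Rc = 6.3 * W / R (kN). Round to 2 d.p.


Rc = 6.3 * W / R
Rc = 6.3 * 105 / 1926
Rc = 661.5 / 1926
Rc = 0.34 kN

0.34


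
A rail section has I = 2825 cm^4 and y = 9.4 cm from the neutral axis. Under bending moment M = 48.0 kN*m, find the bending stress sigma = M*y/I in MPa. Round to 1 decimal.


Convert units:
M = 48.0 kN*m = 48000000 N*mm
y = 9.4 cm = 94 mm
I = 2825 cm^4 = 28250000 mm^4
sigma = 48000000 * 94 / 28250000
sigma = 159.7 MPa

159.7


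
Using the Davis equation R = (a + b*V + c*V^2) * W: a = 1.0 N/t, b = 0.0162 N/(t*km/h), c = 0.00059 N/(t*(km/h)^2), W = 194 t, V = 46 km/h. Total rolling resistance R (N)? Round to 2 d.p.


b*V = 0.0162 * 46 = 0.7452
c*V^2 = 0.00059 * 2116 = 1.24844
R_per_t = 1.0 + 0.7452 + 1.24844 = 2.99364 N/t
R_total = 2.99364 * 194 = 580.77 N

580.77


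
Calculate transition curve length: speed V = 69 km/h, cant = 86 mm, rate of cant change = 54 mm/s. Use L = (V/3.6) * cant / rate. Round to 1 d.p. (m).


Convert speed: V = 69 / 3.6 = 19.1667 m/s
L = 19.1667 * 86 / 54
L = 1648.3333 / 54
L = 30.5 m

30.5


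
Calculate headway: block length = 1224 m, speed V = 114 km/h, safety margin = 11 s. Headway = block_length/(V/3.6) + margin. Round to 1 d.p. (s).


V = 114 / 3.6 = 31.6667 m/s
Block traversal time = 1224 / 31.6667 = 38.6526 s
Headway = 38.6526 + 11
Headway = 49.7 s

49.7


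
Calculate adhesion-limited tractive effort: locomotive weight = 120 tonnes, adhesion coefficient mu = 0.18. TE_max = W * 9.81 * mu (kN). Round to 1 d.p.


TE_max = W * g * mu
TE_max = 120 * 9.81 * 0.18
TE_max = 1177.2 * 0.18
TE_max = 211.9 kN

211.9


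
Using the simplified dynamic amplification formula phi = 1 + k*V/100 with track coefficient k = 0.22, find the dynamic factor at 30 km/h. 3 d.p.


phi = 1 + k * V / 100
phi = 1 + 0.22 * 30 / 100
phi = 1 + 0.066
phi = 1.066

1.066


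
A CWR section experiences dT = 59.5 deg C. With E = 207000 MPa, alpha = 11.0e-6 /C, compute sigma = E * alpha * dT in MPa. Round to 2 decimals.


sigma = E * alpha * dT
sigma = 207000 * 11.0e-6 * 59.5
sigma = 2.277 * 59.5
sigma = 135.48 MPa

135.48


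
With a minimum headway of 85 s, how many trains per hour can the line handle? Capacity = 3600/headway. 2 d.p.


Capacity = 3600 / headway
Capacity = 3600 / 85
Capacity = 42.35 trains/hour

42.35


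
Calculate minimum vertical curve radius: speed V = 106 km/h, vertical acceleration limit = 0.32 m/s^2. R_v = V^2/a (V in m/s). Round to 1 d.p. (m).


Convert speed: V = 106 / 3.6 = 29.4444 m/s
V^2 = 866.9753 m^2/s^2
R_v = 866.9753 / 0.32
R_v = 2709.3 m

2709.3


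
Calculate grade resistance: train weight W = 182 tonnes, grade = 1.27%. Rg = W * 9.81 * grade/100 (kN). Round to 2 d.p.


Rg = W * 9.81 * grade / 100
Rg = 182 * 9.81 * 1.27 / 100
Rg = 1785.42 * 0.0127
Rg = 22.67 kN

22.67


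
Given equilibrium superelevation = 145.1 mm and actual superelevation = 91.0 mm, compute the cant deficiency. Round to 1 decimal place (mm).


Cant deficiency = equilibrium cant - actual cant
CD = 145.1 - 91.0
CD = 54.1 mm

54.1


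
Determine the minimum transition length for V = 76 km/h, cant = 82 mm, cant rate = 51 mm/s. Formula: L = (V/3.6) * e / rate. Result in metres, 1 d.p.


Convert speed: V = 76 / 3.6 = 21.1111 m/s
L = 21.1111 * 82 / 51
L = 1731.1111 / 51
L = 33.9 m

33.9


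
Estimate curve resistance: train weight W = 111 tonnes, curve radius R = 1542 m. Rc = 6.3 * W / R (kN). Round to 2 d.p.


Rc = 6.3 * W / R
Rc = 6.3 * 111 / 1542
Rc = 699.3 / 1542
Rc = 0.45 kN

0.45


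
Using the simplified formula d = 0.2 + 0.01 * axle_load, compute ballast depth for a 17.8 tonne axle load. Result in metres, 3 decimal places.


d = 0.2 + 0.01 * 17.8
d = 0.2 + 0.178
d = 0.378 m

0.378


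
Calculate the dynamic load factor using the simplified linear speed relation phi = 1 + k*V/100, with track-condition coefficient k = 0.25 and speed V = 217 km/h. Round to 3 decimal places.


phi = 1 + k * V / 100
phi = 1 + 0.25 * 217 / 100
phi = 1 + 0.5425
phi = 1.543

1.543


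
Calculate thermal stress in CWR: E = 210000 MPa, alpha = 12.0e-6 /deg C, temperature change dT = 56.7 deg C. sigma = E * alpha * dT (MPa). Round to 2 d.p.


sigma = E * alpha * dT
sigma = 210000 * 12.0e-6 * 56.7
sigma = 2.52 * 56.7
sigma = 142.88 MPa

142.88


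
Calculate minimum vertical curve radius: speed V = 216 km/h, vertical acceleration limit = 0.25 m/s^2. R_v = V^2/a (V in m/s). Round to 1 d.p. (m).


Convert speed: V = 216 / 3.6 = 60.0 m/s
V^2 = 3600.0 m^2/s^2
R_v = 3600.0 / 0.25
R_v = 14400.0 m

14400.0


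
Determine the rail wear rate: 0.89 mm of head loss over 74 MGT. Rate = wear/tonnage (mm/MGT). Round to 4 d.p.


Wear rate = total wear / cumulative tonnage
Rate = 0.89 / 74
Rate = 0.0120 mm/MGT

0.0120


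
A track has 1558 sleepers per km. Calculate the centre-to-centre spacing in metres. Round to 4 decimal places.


Spacing = 1000 m / number of sleepers
Spacing = 1000 / 1558
Spacing = 0.6418 m

0.6418


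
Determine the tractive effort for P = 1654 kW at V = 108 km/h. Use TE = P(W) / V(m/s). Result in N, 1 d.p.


Convert: P = 1654 kW = 1654000 W
V = 108 / 3.6 = 30.0 m/s
TE = 1654000 / 30.0
TE = 55133.3 N

55133.3


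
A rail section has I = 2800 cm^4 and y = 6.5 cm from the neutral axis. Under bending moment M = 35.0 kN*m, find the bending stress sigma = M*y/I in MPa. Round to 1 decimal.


Convert units:
M = 35.0 kN*m = 35000000 N*mm
y = 6.5 cm = 65 mm
I = 2800 cm^4 = 28000000 mm^4
sigma = 35000000 * 65 / 28000000
sigma = 81.3 MPa

81.3


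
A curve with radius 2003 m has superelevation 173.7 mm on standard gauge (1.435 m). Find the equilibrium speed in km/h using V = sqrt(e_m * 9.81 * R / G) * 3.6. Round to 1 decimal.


Convert cant: e = 173.7 mm = 0.1737 m
V_ms = sqrt(0.1737 * 9.81 * 2003 / 1.435)
V_ms = sqrt(2378.471074) = 48.7696 m/s
V = 48.7696 * 3.6 = 175.6 km/h

175.6


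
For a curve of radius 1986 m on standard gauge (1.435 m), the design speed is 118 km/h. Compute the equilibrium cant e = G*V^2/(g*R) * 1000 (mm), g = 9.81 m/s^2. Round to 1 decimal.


Convert speed: V = 118 / 3.6 = 32.7778 m/s
Apply formula: e = 1.435 * 32.7778^2 / (9.81 * 1986)
e = 1.435 * 1074.3827 / 19482.66
e = 0.079134 m = 79.1 mm

79.1


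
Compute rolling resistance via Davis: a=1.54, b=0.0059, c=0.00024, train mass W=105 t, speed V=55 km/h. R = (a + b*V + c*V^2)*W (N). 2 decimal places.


b*V = 0.0059 * 55 = 0.3245
c*V^2 = 0.00024 * 3025 = 0.726
R_per_t = 1.54 + 0.3245 + 0.726 = 2.5905 N/t
R_total = 2.5905 * 105 = 272.00 N

272.00


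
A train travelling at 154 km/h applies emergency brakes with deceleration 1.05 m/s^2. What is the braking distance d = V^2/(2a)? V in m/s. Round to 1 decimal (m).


Convert speed: V = 154 / 3.6 = 42.7778 m/s
V^2 = 1829.9383
d = 1829.9383 / (2 * 1.05)
d = 1829.9383 / 2.1
d = 871.4 m

871.4


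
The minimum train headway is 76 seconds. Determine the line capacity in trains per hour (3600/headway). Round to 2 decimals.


Capacity = 3600 / headway
Capacity = 3600 / 76
Capacity = 47.37 trains/hour

47.37


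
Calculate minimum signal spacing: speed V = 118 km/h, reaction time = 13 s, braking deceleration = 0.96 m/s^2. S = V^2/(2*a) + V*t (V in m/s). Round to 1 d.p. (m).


V = 118 / 3.6 = 32.7778 m/s
Braking distance = 32.7778^2 / (2*0.96) = 559.5743 m
Sighting distance = 32.7778 * 13 = 426.1111 m
S = 559.5743 + 426.1111 = 985.7 m

985.7


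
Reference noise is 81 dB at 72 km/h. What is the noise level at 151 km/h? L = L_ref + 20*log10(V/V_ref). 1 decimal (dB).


V/V_ref = 151 / 72 = 2.097222
log10(2.097222) = 0.321644
20 * 0.321644 = 6.4329
L = 81 + 6.4329 = 87.4 dB

87.4


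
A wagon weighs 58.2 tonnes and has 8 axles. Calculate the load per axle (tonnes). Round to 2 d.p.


Load per axle = total weight / number of axles
Load = 58.2 / 8
Load = 7.28 tonnes

7.28


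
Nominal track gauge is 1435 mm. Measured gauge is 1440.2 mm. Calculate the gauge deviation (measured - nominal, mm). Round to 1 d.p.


Deviation = measured - nominal
Deviation = 1440.2 - 1435
Deviation = 5.2 mm

5.2


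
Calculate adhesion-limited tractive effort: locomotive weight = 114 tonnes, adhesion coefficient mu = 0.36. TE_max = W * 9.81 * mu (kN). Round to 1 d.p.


TE_max = W * g * mu
TE_max = 114 * 9.81 * 0.36
TE_max = 1118.34 * 0.36
TE_max = 402.6 kN

402.6


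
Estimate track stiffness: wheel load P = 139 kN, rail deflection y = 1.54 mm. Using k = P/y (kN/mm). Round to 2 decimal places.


Track stiffness k = P / y
k = 139 / 1.54
k = 90.26 kN/mm

90.26


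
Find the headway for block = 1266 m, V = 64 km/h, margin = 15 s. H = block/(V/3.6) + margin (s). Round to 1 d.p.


V = 64 / 3.6 = 17.7778 m/s
Block traversal time = 1266 / 17.7778 = 71.2125 s
Headway = 71.2125 + 15
Headway = 86.2 s

86.2


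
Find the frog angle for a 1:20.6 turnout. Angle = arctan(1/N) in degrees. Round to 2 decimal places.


1/N = 1/20.6 = 0.048544
angle = arctan(0.048544) = 0.048506 rad
angle = 0.048506 * 180/pi = 2.78 degrees

2.78


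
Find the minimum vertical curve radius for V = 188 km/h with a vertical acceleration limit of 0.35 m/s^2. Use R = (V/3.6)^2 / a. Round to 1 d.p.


Convert speed: V = 188 / 3.6 = 52.2222 m/s
V^2 = 2727.1605 m^2/s^2
R_v = 2727.1605 / 0.35
R_v = 7791.9 m

7791.9


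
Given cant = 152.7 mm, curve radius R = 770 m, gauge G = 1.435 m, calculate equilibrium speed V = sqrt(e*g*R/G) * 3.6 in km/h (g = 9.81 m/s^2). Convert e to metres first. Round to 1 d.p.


Convert cant: e = 152.7 mm = 0.1527 m
V_ms = sqrt(0.1527 * 9.81 * 770 / 1.435)
V_ms = sqrt(803.797902) = 28.3513 m/s
V = 28.3513 * 3.6 = 102.1 km/h

102.1


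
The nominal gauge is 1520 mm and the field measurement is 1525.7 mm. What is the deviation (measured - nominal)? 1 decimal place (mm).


Deviation = measured - nominal
Deviation = 1525.7 - 1520
Deviation = 5.7 mm

5.7


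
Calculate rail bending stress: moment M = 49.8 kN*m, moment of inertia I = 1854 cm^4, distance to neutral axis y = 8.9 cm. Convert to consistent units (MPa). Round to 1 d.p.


Convert units:
M = 49.8 kN*m = 49800000 N*mm
y = 8.9 cm = 89 mm
I = 1854 cm^4 = 18540000 mm^4
sigma = 49800000 * 89 / 18540000
sigma = 239.1 MPa

239.1


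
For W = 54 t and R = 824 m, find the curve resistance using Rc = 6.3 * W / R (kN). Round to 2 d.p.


Rc = 6.3 * W / R
Rc = 6.3 * 54 / 824
Rc = 340.2 / 824
Rc = 0.41 kN

0.41


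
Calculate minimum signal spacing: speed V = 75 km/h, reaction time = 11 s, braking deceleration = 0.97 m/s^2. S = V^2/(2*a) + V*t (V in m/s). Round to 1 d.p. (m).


V = 75 / 3.6 = 20.8333 m/s
Braking distance = 20.8333^2 / (2*0.97) = 223.7257 m
Sighting distance = 20.8333 * 11 = 229.1667 m
S = 223.7257 + 229.1667 = 452.9 m

452.9


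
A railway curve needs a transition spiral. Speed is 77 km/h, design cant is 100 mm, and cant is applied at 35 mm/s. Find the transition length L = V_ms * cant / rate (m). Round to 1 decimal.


Convert speed: V = 77 / 3.6 = 21.3889 m/s
L = 21.3889 * 100 / 35
L = 2138.8889 / 35
L = 61.1 m

61.1


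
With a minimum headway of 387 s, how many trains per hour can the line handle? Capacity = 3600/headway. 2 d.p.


Capacity = 3600 / headway
Capacity = 3600 / 387
Capacity = 9.30 trains/hour

9.30


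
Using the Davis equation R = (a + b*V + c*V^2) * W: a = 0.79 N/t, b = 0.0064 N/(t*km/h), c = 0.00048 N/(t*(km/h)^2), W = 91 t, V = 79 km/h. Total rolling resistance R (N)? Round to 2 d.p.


b*V = 0.0064 * 79 = 0.5056
c*V^2 = 0.00048 * 6241 = 2.99568
R_per_t = 0.79 + 0.5056 + 2.99568 = 4.29128 N/t
R_total = 4.29128 * 91 = 390.51 N

390.51


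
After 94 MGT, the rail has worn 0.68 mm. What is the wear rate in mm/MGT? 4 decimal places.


Wear rate = total wear / cumulative tonnage
Rate = 0.68 / 94
Rate = 0.0072 mm/MGT

0.0072


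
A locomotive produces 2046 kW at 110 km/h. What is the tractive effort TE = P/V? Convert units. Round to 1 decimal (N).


Convert: P = 2046 kW = 2046000 W
V = 110 / 3.6 = 30.5556 m/s
TE = 2046000 / 30.5556
TE = 66960.0 N

66960.0


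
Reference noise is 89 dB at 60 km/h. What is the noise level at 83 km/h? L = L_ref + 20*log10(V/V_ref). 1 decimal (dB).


V/V_ref = 83 / 60 = 1.383333
log10(1.383333) = 0.140927
20 * 0.140927 = 2.8185
L = 89 + 2.8185 = 91.8 dB

91.8


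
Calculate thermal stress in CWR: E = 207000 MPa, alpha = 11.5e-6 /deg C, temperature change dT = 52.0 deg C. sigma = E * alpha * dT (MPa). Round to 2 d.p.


sigma = E * alpha * dT
sigma = 207000 * 11.5e-6 * 52.0
sigma = 2.3805 * 52.0
sigma = 123.79 MPa

123.79


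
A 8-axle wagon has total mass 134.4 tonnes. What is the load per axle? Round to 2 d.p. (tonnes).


Load per axle = total weight / number of axles
Load = 134.4 / 8
Load = 16.80 tonnes

16.80


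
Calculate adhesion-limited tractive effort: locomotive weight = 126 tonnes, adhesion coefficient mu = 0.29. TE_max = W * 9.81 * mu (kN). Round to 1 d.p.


TE_max = W * g * mu
TE_max = 126 * 9.81 * 0.29
TE_max = 1236.06 * 0.29
TE_max = 358.5 kN

358.5


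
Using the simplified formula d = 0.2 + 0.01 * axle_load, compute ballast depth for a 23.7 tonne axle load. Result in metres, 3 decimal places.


d = 0.2 + 0.01 * 23.7
d = 0.2 + 0.237
d = 0.437 m

0.437


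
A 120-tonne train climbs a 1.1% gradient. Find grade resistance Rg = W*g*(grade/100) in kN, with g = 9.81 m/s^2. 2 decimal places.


Rg = W * 9.81 * grade / 100
Rg = 120 * 9.81 * 1.1 / 100
Rg = 1177.2 * 0.011
Rg = 12.95 kN

12.95


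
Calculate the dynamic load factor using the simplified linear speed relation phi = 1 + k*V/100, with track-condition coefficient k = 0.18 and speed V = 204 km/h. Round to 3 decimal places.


phi = 1 + k * V / 100
phi = 1 + 0.18 * 204 / 100
phi = 1 + 0.3672
phi = 1.367

1.367


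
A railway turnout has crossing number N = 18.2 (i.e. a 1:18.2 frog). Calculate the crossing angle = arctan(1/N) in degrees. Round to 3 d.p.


1/N = 1/18.2 = 0.054945
angle = arctan(0.054945) = 0.05489 rad
angle = 0.05489 * 180/pi = 3.145 degrees

3.145


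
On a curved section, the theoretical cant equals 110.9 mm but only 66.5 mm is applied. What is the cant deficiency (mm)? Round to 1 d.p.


Cant deficiency = equilibrium cant - actual cant
CD = 110.9 - 66.5
CD = 44.4 mm

44.4


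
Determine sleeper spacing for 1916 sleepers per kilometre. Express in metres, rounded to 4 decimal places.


Spacing = 1000 m / number of sleepers
Spacing = 1000 / 1916
Spacing = 0.5219 m

0.5219


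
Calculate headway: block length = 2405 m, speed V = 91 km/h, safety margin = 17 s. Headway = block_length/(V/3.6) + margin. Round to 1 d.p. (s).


V = 91 / 3.6 = 25.2778 m/s
Block traversal time = 2405 / 25.2778 = 95.1429 s
Headway = 95.1429 + 17
Headway = 112.1 s

112.1


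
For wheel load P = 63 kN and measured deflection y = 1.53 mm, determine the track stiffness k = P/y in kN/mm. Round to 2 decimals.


Track stiffness k = P / y
k = 63 / 1.53
k = 41.18 kN/mm

41.18


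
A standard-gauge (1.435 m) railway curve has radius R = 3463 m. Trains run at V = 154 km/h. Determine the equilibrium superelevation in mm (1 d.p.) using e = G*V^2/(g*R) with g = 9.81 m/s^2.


Convert speed: V = 154 / 3.6 = 42.7778 m/s
Apply formula: e = 1.435 * 42.7778^2 / (9.81 * 3463)
e = 1.435 * 1829.9383 / 33972.03
e = 0.077298 m = 77.3 mm

77.3


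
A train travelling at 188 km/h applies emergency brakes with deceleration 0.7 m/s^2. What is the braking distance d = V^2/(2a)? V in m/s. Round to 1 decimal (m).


Convert speed: V = 188 / 3.6 = 52.2222 m/s
V^2 = 2727.1605
d = 2727.1605 / (2 * 0.7)
d = 2727.1605 / 1.4
d = 1948.0 m

1948.0


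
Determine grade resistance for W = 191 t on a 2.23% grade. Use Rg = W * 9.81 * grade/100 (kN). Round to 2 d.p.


Rg = W * 9.81 * grade / 100
Rg = 191 * 9.81 * 2.23 / 100
Rg = 1873.71 * 0.0223
Rg = 41.78 kN

41.78


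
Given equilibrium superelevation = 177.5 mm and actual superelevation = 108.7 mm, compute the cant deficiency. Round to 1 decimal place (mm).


Cant deficiency = equilibrium cant - actual cant
CD = 177.5 - 108.7
CD = 68.8 mm

68.8


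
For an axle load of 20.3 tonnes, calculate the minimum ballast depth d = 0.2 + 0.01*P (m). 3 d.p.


d = 0.2 + 0.01 * 20.3
d = 0.2 + 0.203
d = 0.403 m

0.403


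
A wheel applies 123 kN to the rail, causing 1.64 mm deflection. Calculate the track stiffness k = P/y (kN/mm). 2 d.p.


Track stiffness k = P / y
k = 123 / 1.64
k = 75.00 kN/mm

75.00


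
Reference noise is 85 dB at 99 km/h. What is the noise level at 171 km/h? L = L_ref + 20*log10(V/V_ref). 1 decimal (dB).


V/V_ref = 171 / 99 = 1.727273
log10(1.727273) = 0.237361
20 * 0.237361 = 4.7472
L = 85 + 4.7472 = 89.7 dB

89.7


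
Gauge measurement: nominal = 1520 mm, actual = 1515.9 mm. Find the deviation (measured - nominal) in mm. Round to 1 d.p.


Deviation = measured - nominal
Deviation = 1515.9 - 1520
Deviation = -4.1 mm

-4.1


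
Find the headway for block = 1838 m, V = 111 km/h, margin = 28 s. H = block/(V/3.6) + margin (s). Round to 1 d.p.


V = 111 / 3.6 = 30.8333 m/s
Block traversal time = 1838 / 30.8333 = 59.6108 s
Headway = 59.6108 + 28
Headway = 87.6 s

87.6


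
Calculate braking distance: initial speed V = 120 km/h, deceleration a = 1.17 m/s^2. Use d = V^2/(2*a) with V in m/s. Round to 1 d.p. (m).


Convert speed: V = 120 / 3.6 = 33.3333 m/s
V^2 = 1111.1111
d = 1111.1111 / (2 * 1.17)
d = 1111.1111 / 2.34
d = 474.8 m

474.8


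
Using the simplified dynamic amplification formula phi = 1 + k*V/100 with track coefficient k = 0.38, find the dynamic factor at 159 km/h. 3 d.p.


phi = 1 + k * V / 100
phi = 1 + 0.38 * 159 / 100
phi = 1 + 0.6042
phi = 1.604

1.604


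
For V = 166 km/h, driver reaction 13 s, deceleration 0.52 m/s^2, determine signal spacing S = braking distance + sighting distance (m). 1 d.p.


V = 166 / 3.6 = 46.1111 m/s
Braking distance = 46.1111^2 / (2*0.52) = 2044.4563 m
Sighting distance = 46.1111 * 13 = 599.4444 m
S = 2044.4563 + 599.4444 = 2643.9 m

2643.9


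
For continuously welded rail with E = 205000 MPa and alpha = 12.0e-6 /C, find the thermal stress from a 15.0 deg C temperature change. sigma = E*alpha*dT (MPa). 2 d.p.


sigma = E * alpha * dT
sigma = 205000 * 12.0e-6 * 15.0
sigma = 2.46 * 15.0
sigma = 36.90 MPa

36.90


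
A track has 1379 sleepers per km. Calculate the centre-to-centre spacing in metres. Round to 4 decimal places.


Spacing = 1000 m / number of sleepers
Spacing = 1000 / 1379
Spacing = 0.7252 m

0.7252


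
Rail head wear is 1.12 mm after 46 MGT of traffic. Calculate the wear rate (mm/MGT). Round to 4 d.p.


Wear rate = total wear / cumulative tonnage
Rate = 1.12 / 46
Rate = 0.0243 mm/MGT

0.0243


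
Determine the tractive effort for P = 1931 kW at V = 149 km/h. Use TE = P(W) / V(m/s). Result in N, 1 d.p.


Convert: P = 1931 kW = 1931000 W
V = 149 / 3.6 = 41.3889 m/s
TE = 1931000 / 41.3889
TE = 46655.0 N

46655.0


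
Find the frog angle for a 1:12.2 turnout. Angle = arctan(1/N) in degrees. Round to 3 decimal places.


1/N = 1/12.2 = 0.081967
angle = arctan(0.081967) = 0.081784 rad
angle = 0.081784 * 180/pi = 4.686 degrees

4.686


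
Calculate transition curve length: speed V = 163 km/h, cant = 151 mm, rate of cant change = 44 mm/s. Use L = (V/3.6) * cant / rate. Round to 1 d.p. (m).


Convert speed: V = 163 / 3.6 = 45.2778 m/s
L = 45.2778 * 151 / 44
L = 6836.9444 / 44
L = 155.4 m

155.4


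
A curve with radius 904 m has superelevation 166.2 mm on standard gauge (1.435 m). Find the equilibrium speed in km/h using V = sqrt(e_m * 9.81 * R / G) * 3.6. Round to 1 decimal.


Convert cant: e = 166.2 mm = 0.1662 m
V_ms = sqrt(0.1662 * 9.81 * 904 / 1.435)
V_ms = sqrt(1027.109051) = 32.0485 m/s
V = 32.0485 * 3.6 = 115.4 km/h

115.4


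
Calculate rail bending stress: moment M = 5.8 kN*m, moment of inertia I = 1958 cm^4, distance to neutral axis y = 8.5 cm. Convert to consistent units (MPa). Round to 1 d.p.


Convert units:
M = 5.8 kN*m = 5800000 N*mm
y = 8.5 cm = 85 mm
I = 1958 cm^4 = 19580000 mm^4
sigma = 5800000 * 85 / 19580000
sigma = 25.2 MPa

25.2


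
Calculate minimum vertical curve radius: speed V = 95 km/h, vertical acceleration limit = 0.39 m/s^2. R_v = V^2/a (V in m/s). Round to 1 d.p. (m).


Convert speed: V = 95 / 3.6 = 26.3889 m/s
V^2 = 696.3735 m^2/s^2
R_v = 696.3735 / 0.39
R_v = 1785.6 m

1785.6


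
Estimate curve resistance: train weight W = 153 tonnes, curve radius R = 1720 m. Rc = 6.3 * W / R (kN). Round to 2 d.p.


Rc = 6.3 * W / R
Rc = 6.3 * 153 / 1720
Rc = 963.9 / 1720
Rc = 0.56 kN

0.56


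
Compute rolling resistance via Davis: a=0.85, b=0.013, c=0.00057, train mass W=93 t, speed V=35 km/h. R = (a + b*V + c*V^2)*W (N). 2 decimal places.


b*V = 0.013 * 35 = 0.455
c*V^2 = 0.00057 * 1225 = 0.69825
R_per_t = 0.85 + 0.455 + 0.69825 = 2.00325 N/t
R_total = 2.00325 * 93 = 186.30 N

186.30


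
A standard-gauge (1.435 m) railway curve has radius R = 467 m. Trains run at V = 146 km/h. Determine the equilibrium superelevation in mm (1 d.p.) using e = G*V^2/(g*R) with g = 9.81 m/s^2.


Convert speed: V = 146 / 3.6 = 40.5556 m/s
Apply formula: e = 1.435 * 40.5556^2 / (9.81 * 467)
e = 1.435 * 1644.7531 / 4581.27
e = 0.515189 m = 515.2 mm

515.2


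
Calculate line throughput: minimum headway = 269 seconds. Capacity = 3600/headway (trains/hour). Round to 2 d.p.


Capacity = 3600 / headway
Capacity = 3600 / 269
Capacity = 13.38 trains/hour

13.38


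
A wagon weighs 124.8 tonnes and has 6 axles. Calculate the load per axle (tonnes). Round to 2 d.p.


Load per axle = total weight / number of axles
Load = 124.8 / 6
Load = 20.80 tonnes

20.80


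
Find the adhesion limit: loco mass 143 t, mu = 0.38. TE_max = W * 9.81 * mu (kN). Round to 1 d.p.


TE_max = W * g * mu
TE_max = 143 * 9.81 * 0.38
TE_max = 1402.83 * 0.38
TE_max = 533.1 kN

533.1


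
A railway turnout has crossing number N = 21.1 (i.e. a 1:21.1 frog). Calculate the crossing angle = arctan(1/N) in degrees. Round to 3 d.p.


1/N = 1/21.1 = 0.047393
angle = arctan(0.047393) = 0.047358 rad
angle = 0.047358 * 180/pi = 2.713 degrees

2.713


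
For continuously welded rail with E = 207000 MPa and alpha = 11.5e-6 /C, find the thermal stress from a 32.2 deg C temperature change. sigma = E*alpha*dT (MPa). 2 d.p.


sigma = E * alpha * dT
sigma = 207000 * 11.5e-6 * 32.2
sigma = 2.3805 * 32.2
sigma = 76.65 MPa

76.65


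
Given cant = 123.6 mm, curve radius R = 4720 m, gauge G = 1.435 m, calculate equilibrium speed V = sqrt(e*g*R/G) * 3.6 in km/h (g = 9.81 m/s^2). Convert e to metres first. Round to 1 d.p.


Convert cant: e = 123.6 mm = 0.1236 m
V_ms = sqrt(0.1236 * 9.81 * 4720 / 1.435)
V_ms = sqrt(3988.205937) = 63.1522 m/s
V = 63.1522 * 3.6 = 227.3 km/h

227.3


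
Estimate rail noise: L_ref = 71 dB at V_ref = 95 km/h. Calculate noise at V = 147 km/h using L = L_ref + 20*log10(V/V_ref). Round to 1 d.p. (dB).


V/V_ref = 147 / 95 = 1.547368
log10(1.547368) = 0.189594
20 * 0.189594 = 3.7919
L = 71 + 3.7919 = 74.8 dB

74.8


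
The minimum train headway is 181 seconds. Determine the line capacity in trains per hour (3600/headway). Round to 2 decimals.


Capacity = 3600 / headway
Capacity = 3600 / 181
Capacity = 19.89 trains/hour

19.89


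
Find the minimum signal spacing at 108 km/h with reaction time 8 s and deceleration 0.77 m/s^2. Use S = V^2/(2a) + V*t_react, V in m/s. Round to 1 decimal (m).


V = 108 / 3.6 = 30.0 m/s
Braking distance = 30.0^2 / (2*0.77) = 584.4156 m
Sighting distance = 30.0 * 8 = 240.0 m
S = 584.4156 + 240.0 = 824.4 m

824.4


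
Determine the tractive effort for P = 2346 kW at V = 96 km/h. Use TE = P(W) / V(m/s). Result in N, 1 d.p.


Convert: P = 2346 kW = 2346000 W
V = 96 / 3.6 = 26.6667 m/s
TE = 2346000 / 26.6667
TE = 87975.0 N

87975.0


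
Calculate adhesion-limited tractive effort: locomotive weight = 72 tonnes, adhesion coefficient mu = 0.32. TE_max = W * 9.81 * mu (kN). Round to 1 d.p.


TE_max = W * g * mu
TE_max = 72 * 9.81 * 0.32
TE_max = 706.32 * 0.32
TE_max = 226.0 kN

226.0


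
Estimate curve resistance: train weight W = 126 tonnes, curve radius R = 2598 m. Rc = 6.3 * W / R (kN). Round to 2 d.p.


Rc = 6.3 * W / R
Rc = 6.3 * 126 / 2598
Rc = 793.8 / 2598
Rc = 0.31 kN

0.31


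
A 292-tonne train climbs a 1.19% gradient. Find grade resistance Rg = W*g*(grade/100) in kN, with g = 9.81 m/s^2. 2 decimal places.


Rg = W * 9.81 * grade / 100
Rg = 292 * 9.81 * 1.19 / 100
Rg = 2864.52 * 0.0119
Rg = 34.09 kN

34.09


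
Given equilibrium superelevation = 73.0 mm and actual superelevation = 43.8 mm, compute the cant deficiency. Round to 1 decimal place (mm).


Cant deficiency = equilibrium cant - actual cant
CD = 73.0 - 43.8
CD = 29.2 mm

29.2


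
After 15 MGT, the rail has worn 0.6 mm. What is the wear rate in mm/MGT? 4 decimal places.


Wear rate = total wear / cumulative tonnage
Rate = 0.6 / 15
Rate = 0.0400 mm/MGT

0.0400


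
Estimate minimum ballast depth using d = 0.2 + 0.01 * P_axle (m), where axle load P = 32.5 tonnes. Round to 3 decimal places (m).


d = 0.2 + 0.01 * 32.5
d = 0.2 + 0.325
d = 0.525 m

0.525


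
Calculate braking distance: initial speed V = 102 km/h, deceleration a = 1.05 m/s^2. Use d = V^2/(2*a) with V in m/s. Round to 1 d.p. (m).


Convert speed: V = 102 / 3.6 = 28.3333 m/s
V^2 = 802.7778
d = 802.7778 / (2 * 1.05)
d = 802.7778 / 2.1
d = 382.3 m

382.3


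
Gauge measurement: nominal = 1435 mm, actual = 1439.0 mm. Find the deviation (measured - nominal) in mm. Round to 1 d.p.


Deviation = measured - nominal
Deviation = 1439.0 - 1435
Deviation = 4.0 mm

4.0


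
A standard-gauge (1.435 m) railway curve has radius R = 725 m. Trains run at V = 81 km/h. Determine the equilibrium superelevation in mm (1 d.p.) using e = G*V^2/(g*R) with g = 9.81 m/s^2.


Convert speed: V = 81 / 3.6 = 22.5 m/s
Apply formula: e = 1.435 * 22.5^2 / (9.81 * 725)
e = 1.435 * 506.25 / 7112.25
e = 0.102143 m = 102.1 mm

102.1


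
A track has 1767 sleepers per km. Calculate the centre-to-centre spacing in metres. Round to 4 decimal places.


Spacing = 1000 m / number of sleepers
Spacing = 1000 / 1767
Spacing = 0.5659 m

0.5659


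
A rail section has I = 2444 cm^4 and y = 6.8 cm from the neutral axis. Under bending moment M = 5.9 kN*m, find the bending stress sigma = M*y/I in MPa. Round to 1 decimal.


Convert units:
M = 5.9 kN*m = 5900000 N*mm
y = 6.8 cm = 68 mm
I = 2444 cm^4 = 24440000 mm^4
sigma = 5900000 * 68 / 24440000
sigma = 16.4 MPa

16.4


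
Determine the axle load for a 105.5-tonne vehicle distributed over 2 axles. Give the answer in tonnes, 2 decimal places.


Load per axle = total weight / number of axles
Load = 105.5 / 2
Load = 52.75 tonnes

52.75


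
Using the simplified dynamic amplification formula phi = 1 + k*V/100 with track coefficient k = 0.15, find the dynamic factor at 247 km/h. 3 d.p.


phi = 1 + k * V / 100
phi = 1 + 0.15 * 247 / 100
phi = 1 + 0.3705
phi = 1.371

1.371


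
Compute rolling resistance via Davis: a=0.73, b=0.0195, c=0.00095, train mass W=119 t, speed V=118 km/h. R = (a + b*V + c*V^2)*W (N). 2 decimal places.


b*V = 0.0195 * 118 = 2.301
c*V^2 = 0.00095 * 13924 = 13.2278
R_per_t = 0.73 + 2.301 + 13.2278 = 16.2588 N/t
R_total = 16.2588 * 119 = 1934.80 N

1934.80


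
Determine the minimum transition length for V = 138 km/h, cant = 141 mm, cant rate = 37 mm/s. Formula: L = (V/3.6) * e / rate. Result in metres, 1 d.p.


Convert speed: V = 138 / 3.6 = 38.3333 m/s
L = 38.3333 * 141 / 37
L = 5405.0 / 37
L = 146.1 m

146.1


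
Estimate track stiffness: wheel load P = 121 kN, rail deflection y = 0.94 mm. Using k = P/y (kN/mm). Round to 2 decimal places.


Track stiffness k = P / y
k = 121 / 0.94
k = 128.72 kN/mm

128.72


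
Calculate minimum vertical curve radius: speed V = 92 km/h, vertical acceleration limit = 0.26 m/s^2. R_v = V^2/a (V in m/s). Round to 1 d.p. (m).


Convert speed: V = 92 / 3.6 = 25.5556 m/s
V^2 = 653.0864 m^2/s^2
R_v = 653.0864 / 0.26
R_v = 2511.9 m

2511.9


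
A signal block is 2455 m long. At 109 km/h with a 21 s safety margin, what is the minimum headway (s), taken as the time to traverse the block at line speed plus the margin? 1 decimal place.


V = 109 / 3.6 = 30.2778 m/s
Block traversal time = 2455 / 30.2778 = 81.0826 s
Headway = 81.0826 + 21
Headway = 102.1 s

102.1


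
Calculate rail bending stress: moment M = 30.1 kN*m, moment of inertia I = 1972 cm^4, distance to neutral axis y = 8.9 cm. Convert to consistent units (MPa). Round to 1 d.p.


Convert units:
M = 30.1 kN*m = 30100000 N*mm
y = 8.9 cm = 89 mm
I = 1972 cm^4 = 19720000 mm^4
sigma = 30100000 * 89 / 19720000
sigma = 135.8 MPa

135.8


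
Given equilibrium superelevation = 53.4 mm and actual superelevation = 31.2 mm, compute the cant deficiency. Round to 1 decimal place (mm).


Cant deficiency = equilibrium cant - actual cant
CD = 53.4 - 31.2
CD = 22.2 mm

22.2


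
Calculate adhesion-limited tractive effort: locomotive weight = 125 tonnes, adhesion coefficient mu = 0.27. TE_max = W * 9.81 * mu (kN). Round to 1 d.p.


TE_max = W * g * mu
TE_max = 125 * 9.81 * 0.27
TE_max = 1226.25 * 0.27
TE_max = 331.1 kN

331.1


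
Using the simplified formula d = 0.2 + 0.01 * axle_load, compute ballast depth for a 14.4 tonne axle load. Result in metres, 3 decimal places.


d = 0.2 + 0.01 * 14.4
d = 0.2 + 0.144
d = 0.344 m

0.344


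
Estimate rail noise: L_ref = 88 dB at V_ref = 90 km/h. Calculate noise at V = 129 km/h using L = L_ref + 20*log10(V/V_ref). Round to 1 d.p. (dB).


V/V_ref = 129 / 90 = 1.433333
log10(1.433333) = 0.156347
20 * 0.156347 = 3.1269
L = 88 + 3.1269 = 91.1 dB

91.1


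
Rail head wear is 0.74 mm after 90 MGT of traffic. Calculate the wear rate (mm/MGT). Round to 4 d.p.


Wear rate = total wear / cumulative tonnage
Rate = 0.74 / 90
Rate = 0.0082 mm/MGT

0.0082


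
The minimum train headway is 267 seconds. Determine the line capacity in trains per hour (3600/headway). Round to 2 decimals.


Capacity = 3600 / headway
Capacity = 3600 / 267
Capacity = 13.48 trains/hour

13.48


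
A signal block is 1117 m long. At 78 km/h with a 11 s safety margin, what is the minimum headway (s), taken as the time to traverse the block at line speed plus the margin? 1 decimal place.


V = 78 / 3.6 = 21.6667 m/s
Block traversal time = 1117 / 21.6667 = 51.5538 s
Headway = 51.5538 + 11
Headway = 62.6 s

62.6


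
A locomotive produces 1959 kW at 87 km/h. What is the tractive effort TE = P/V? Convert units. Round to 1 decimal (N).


Convert: P = 1959 kW = 1959000 W
V = 87 / 3.6 = 24.1667 m/s
TE = 1959000 / 24.1667
TE = 81062.1 N

81062.1


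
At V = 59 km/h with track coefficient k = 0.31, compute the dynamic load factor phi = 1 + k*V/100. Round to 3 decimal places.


phi = 1 + k * V / 100
phi = 1 + 0.31 * 59 / 100
phi = 1 + 0.1829
phi = 1.183

1.183


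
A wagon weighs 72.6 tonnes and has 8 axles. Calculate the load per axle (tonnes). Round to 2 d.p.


Load per axle = total weight / number of axles
Load = 72.6 / 8
Load = 9.08 tonnes

9.08


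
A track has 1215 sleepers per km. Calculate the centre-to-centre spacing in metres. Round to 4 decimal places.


Spacing = 1000 m / number of sleepers
Spacing = 1000 / 1215
Spacing = 0.8230 m

0.8230


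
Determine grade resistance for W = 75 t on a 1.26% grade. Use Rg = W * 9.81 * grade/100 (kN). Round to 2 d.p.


Rg = W * 9.81 * grade / 100
Rg = 75 * 9.81 * 1.26 / 100
Rg = 735.75 * 0.0126
Rg = 9.27 kN

9.27


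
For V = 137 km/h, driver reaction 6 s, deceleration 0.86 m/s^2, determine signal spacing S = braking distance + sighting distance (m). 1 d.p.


V = 137 / 3.6 = 38.0556 m/s
Braking distance = 38.0556^2 / (2*0.86) = 841.9915 m
Sighting distance = 38.0556 * 6 = 228.3333 m
S = 841.9915 + 228.3333 = 1070.3 m

1070.3


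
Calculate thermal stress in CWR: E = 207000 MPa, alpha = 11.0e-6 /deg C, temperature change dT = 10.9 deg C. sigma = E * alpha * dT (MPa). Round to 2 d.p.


sigma = E * alpha * dT
sigma = 207000 * 11.0e-6 * 10.9
sigma = 2.277 * 10.9
sigma = 24.82 MPa

24.82


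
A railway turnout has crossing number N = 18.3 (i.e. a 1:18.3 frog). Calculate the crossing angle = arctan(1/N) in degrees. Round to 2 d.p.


1/N = 1/18.3 = 0.054645
angle = arctan(0.054645) = 0.054591 rad
angle = 0.054591 * 180/pi = 3.13 degrees

3.13


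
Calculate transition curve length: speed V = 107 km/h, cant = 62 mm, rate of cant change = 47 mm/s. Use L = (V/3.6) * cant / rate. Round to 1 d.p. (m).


Convert speed: V = 107 / 3.6 = 29.7222 m/s
L = 29.7222 * 62 / 47
L = 1842.7778 / 47
L = 39.2 m

39.2


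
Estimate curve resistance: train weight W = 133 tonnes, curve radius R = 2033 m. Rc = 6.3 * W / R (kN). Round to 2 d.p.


Rc = 6.3 * W / R
Rc = 6.3 * 133 / 2033
Rc = 837.9 / 2033
Rc = 0.41 kN

0.41


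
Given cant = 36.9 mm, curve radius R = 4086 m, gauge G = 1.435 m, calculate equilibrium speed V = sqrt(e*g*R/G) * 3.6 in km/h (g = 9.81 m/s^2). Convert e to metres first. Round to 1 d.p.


Convert cant: e = 36.9 mm = 0.0369 m
V_ms = sqrt(0.0369 * 9.81 * 4086 / 1.435)
V_ms = sqrt(1030.722686) = 32.1049 m/s
V = 32.1049 * 3.6 = 115.6 km/h

115.6


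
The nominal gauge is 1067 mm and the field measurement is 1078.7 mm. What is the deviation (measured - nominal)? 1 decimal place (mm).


Deviation = measured - nominal
Deviation = 1078.7 - 1067
Deviation = 11.7 mm

11.7


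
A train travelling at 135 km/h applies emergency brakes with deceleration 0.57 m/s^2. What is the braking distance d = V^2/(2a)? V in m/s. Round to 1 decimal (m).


Convert speed: V = 135 / 3.6 = 37.5 m/s
V^2 = 1406.25
d = 1406.25 / (2 * 0.57)
d = 1406.25 / 1.14
d = 1233.6 m

1233.6


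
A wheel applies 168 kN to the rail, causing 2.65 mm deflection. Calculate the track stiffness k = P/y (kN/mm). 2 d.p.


Track stiffness k = P / y
k = 168 / 2.65
k = 63.40 kN/mm

63.40


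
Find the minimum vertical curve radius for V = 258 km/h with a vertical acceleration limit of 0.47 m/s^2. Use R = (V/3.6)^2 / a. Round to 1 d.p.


Convert speed: V = 258 / 3.6 = 71.6667 m/s
V^2 = 5136.1111 m^2/s^2
R_v = 5136.1111 / 0.47
R_v = 10927.9 m

10927.9


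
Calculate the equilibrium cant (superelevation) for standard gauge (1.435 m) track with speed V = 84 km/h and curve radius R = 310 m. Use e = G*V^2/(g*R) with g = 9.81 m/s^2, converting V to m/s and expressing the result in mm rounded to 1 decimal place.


Convert speed: V = 84 / 3.6 = 23.3333 m/s
Apply formula: e = 1.435 * 23.3333^2 / (9.81 * 310)
e = 1.435 * 544.4444 / 3041.1
e = 0.256906 m = 256.9 mm

256.9


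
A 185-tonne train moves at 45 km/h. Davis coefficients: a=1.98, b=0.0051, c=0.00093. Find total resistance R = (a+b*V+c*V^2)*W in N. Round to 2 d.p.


b*V = 0.0051 * 45 = 0.2295
c*V^2 = 0.00093 * 2025 = 1.88325
R_per_t = 1.98 + 0.2295 + 1.88325 = 4.09275 N/t
R_total = 4.09275 * 185 = 757.16 N

757.16


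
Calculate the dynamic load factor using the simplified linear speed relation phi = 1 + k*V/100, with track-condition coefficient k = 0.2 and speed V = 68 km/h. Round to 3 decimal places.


phi = 1 + k * V / 100
phi = 1 + 0.2 * 68 / 100
phi = 1 + 0.136
phi = 1.136

1.136


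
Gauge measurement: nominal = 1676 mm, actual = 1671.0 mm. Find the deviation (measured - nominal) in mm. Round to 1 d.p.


Deviation = measured - nominal
Deviation = 1671.0 - 1676
Deviation = -5.0 mm

-5.0


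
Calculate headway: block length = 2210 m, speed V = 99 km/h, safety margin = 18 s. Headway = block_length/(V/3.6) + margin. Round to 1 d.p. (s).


V = 99 / 3.6 = 27.5 m/s
Block traversal time = 2210 / 27.5 = 80.3636 s
Headway = 80.3636 + 18
Headway = 98.4 s

98.4


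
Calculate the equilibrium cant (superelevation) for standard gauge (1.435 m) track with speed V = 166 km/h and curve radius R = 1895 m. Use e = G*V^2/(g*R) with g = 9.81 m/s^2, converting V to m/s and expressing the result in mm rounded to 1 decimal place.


Convert speed: V = 166 / 3.6 = 46.1111 m/s
Apply formula: e = 1.435 * 46.1111^2 / (9.81 * 1895)
e = 1.435 * 2126.2346 / 18589.95
e = 0.164129 m = 164.1 mm

164.1


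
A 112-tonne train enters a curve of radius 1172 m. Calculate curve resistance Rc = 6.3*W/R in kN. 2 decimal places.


Rc = 6.3 * W / R
Rc = 6.3 * 112 / 1172
Rc = 705.6 / 1172
Rc = 0.60 kN

0.60


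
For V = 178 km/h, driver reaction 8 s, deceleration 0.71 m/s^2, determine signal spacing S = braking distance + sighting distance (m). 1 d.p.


V = 178 / 3.6 = 49.4444 m/s
Braking distance = 49.4444^2 / (2*0.71) = 1721.6571 m
Sighting distance = 49.4444 * 8 = 395.5556 m
S = 1721.6571 + 395.5556 = 2117.2 m

2117.2


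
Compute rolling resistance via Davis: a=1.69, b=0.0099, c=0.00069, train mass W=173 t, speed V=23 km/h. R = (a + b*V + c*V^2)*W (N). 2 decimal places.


b*V = 0.0099 * 23 = 0.2277
c*V^2 = 0.00069 * 529 = 0.36501
R_per_t = 1.69 + 0.2277 + 0.36501 = 2.28271 N/t
R_total = 2.28271 * 173 = 394.91 N

394.91


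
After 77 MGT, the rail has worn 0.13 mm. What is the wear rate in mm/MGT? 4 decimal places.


Wear rate = total wear / cumulative tonnage
Rate = 0.13 / 77
Rate = 0.0017 mm/MGT

0.0017


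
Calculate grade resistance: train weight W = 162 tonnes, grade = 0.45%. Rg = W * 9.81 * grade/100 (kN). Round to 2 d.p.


Rg = W * 9.81 * grade / 100
Rg = 162 * 9.81 * 0.45 / 100
Rg = 1589.22 * 0.0045
Rg = 7.15 kN

7.15


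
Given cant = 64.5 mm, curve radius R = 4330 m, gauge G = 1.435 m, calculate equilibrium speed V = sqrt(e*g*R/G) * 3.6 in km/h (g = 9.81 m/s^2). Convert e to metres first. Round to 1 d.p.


Convert cant: e = 64.5 mm = 0.0645 m
V_ms = sqrt(0.0645 * 9.81 * 4330 / 1.435)
V_ms = sqrt(1909.258432) = 43.6951 m/s
V = 43.6951 * 3.6 = 157.3 km/h

157.3


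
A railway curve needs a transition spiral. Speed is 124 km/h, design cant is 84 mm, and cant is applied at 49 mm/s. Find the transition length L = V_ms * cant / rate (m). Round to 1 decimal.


Convert speed: V = 124 / 3.6 = 34.4444 m/s
L = 34.4444 * 84 / 49
L = 2893.3333 / 49
L = 59.0 m

59.0


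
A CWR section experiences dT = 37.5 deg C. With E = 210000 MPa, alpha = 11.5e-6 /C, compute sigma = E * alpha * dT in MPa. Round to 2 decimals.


sigma = E * alpha * dT
sigma = 210000 * 11.5e-6 * 37.5
sigma = 2.415 * 37.5
sigma = 90.56 MPa

90.56


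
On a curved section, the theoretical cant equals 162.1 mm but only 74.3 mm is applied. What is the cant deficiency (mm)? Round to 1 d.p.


Cant deficiency = equilibrium cant - actual cant
CD = 162.1 - 74.3
CD = 87.8 mm

87.8


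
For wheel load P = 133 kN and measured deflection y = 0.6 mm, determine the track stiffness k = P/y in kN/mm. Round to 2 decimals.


Track stiffness k = P / y
k = 133 / 0.6
k = 221.67 kN/mm

221.67
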